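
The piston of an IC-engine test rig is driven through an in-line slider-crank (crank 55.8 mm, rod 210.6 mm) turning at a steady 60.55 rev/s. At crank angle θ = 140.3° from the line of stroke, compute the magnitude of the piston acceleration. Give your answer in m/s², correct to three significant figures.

ω = 2π·60.6 = 380.4 rad/s
x(θ) = r cosθ + √(L² − r² sin²θ); with ω constant, a = ω²·d²x/dθ².
d²x/dθ² = −r cosθ − r²(cos2θ)/√u − r⁴ sin²2θ/(4u^{3/2}),  u = L² − r² sin²θ = 0.0430819 m².
Substituting r = 0.0558 m, L = 0.2106 m, θ = 140.3°: d²x/dθ² = +0.039911 m.
a = ω²·d²x/dθ² = (380.4)²·(+0.039911) = +5776.7 m/s²;  |a| = 5776.7 m/s².

5780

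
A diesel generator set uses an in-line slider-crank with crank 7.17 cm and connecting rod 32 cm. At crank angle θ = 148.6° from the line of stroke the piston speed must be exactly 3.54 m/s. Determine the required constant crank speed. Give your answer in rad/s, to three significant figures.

117

For an in-line slider-crank, |v_piston| = rω|sinθ|·[1 + r cosθ/√(L² − r² sin²θ)].
With r = 0.0717 m, L = 0.32 m, θ = 148.6°: the bracketed kinematic factor |dx/dθ| = 0.030163 m.
ω = v/|dx/dθ| = 3.54/0.030163 = 117.36 rad/s.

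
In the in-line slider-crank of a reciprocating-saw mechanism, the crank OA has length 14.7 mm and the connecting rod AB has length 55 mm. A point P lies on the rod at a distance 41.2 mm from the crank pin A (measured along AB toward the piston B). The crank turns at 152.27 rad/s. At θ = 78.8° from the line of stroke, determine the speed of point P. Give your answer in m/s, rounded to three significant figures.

ω = 152.3 rad/s.  Crank-pin speed |V_A| = rω = 2.2384 m/s, perpendicular to OA.
Rod angle: sinφ = −(r/L) sinθ ⇒ φ = -15.200°; ω_rod = −rω cosθ/√(L²−r²sin²θ) = -8.1914 rad/s.
V_P = V_A + ω_rod × AP, with AP = 0.0412 m along the rod.
Components: V_Px = −rω sinθ − a·ω_rod·sinφ = -2.2842 m/s;  V_Py = rω cosθ + a·ω_rod·cosφ = +0.10909 m/s.
|V_P| = √(V_Px² + V_Py²) = 2.2868 m/s.

2.29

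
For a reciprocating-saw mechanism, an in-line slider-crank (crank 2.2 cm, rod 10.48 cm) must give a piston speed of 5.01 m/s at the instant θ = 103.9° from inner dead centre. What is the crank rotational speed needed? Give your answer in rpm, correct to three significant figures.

For an in-line slider-crank, |v_piston| = rω|sinθ|·[1 + r cosθ/√(L² − r² sin²θ)].
With r = 0.022 m, L = 0.1048 m, θ = 103.9°: the bracketed kinematic factor |dx/dθ| = 0.020256 m.
ω = v/|dx/dθ| = 5.01/0.020256 = 247.34 rad/s.
N = 60ω/(2π) = 2361.9 rpm.

2360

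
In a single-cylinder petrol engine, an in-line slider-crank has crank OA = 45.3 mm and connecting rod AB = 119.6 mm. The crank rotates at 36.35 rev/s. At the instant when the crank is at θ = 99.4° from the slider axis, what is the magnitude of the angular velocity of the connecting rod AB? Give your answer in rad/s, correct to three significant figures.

ω = 228.4 rad/s (converted from 36.35 rev/s).
The rod makes angle φ with the slider axis where L sinφ = r sinθ; differentiating, L cosφ·φ̇ = r ω cosθ.
L cosφ = √(L² − r² sin²θ) = 0.11094 m.
|ω_rod| = r ω |cosθ| / √(L² − r² sin²θ) = 0.0453·228.4·0.16333/0.11094 = 15.232 rad/s.

15.2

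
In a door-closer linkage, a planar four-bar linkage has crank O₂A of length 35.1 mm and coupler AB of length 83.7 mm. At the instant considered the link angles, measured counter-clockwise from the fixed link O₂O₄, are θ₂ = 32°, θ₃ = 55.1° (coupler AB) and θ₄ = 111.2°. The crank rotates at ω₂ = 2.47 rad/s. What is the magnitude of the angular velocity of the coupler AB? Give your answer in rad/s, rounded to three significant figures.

ω₂ = 2.47 rad/s
Differentiating the loop-closure r₂e^{iθ₂}+r₃e^{iθ₃}=r₁+r₄e^{iθ₄} gives r₂ω₂e^{iθ₂}+r₃ω₃e^{iθ₃}=r₄ω₄e^{iθ₄}.
Eliminating the other unknown: ω₃ = r₂ω₂ sin(θ₄−θ₂) / [r₃ sin(θ₃−θ₄)].
Numerator sine = +0.98229; denominator sine = -0.83001.
Result = 0.0351·2.47·(+0.98229) / (0.0837·(-0.83001)) = -1.2258 rad/s; magnitude 1.2258 rad/s.

1.23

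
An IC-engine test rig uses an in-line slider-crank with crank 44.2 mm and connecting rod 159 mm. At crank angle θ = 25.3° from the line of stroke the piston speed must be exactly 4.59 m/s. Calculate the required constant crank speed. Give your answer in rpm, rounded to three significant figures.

For an in-line slider-crank, |v_piston| = rω|sinθ|·[1 + r cosθ/√(L² − r² sin²θ)].
With r = 0.0442 m, L = 0.159 m, θ = 25.3°: the bracketed kinematic factor |dx/dθ| = 0.02367 m.
ω = v/|dx/dθ| = 4.59/0.02367 = 193.91 rad/s.
N = 60ω/(2π) = 1851.7 rpm.

1850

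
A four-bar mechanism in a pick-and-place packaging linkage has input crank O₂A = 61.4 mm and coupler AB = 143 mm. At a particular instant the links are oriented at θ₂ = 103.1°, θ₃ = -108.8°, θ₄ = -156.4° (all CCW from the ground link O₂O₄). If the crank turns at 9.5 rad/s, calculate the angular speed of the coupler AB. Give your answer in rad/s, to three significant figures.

5.43

ω₂ = 9.5 rad/s
Differentiating the loop-closure r₂e^{iθ₂}+r₃e^{iθ₃}=r₁+r₄e^{iθ₄} gives r₂ω₂e^{iθ₂}+r₃ω₃e^{iθ₃}=r₄ω₄e^{iθ₄}.
Eliminating the other unknown: ω₃ = r₂ω₂ sin(θ₄−θ₂) / [r₃ sin(θ₃−θ₄)].
Numerator sine = +0.98325; denominator sine = +0.73846.
Result = 0.0614·9.5·(+0.98325) / (0.143·(+0.73846)) = +5.4312 rad/s; magnitude 5.4312 rad/s.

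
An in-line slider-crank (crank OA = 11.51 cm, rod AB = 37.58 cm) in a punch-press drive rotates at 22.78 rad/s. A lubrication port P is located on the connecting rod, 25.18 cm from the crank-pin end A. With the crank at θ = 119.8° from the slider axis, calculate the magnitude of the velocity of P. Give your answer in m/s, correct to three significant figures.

2.08

ω = 22.78 rad/s.  Crank-pin speed |V_A| = rω = 2.622 m/s, perpendicular to OA.
Rod angle: sinφ = −(r/L) sinθ ⇒ φ = -15.413°; ω_rod = −rω cosθ/√(L²−r²sin²θ) = +3.5968 rad/s.
V_P = V_A + ω_rod × AP, with AP = 0.2518 m along the rod.
Components: V_Px = −rω sinθ − a·ω_rod·sinφ = -2.0346 m/s;  V_Py = rω cosθ + a·ω_rod·cosφ = -0.42996 m/s.
|V_P| = √(V_Px² + V_Py²) = 2.0795 m/s.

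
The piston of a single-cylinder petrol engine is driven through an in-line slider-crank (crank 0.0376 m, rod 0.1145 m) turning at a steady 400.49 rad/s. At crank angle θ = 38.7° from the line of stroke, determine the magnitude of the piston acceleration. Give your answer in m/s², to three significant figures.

ω = 400.5 rad/s
x(θ) = r cosθ + √(L² − r² sin²θ); with ω constant, a = ω²·d²x/dθ².
d²x/dθ² = −r cosθ − r²(cos2θ)/√u − r⁴ sin²2θ/(4u^{3/2}),  u = L² − r² sin²θ = 0.0125576 m².
Substituting r = 0.0376 m, L = 0.1145 m, θ = 38.7°: d²x/dθ² = -0.032434 m.
a = ω²·d²x/dθ² = (400.5)²·(-0.032434) = -5202.2 m/s²;  |a| = 5202.2 m/s².

5200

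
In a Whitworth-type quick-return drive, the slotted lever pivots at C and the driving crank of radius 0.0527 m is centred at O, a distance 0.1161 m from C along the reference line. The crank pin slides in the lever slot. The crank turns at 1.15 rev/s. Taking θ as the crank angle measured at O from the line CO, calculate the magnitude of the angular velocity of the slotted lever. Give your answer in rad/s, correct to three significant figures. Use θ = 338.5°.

2.21

ω = 7.226 rad/s (from 1.15 rev/s).
Crank pin A relative to C: A = (d + r cosθ, r sinθ); lever angle φ = atan2(r sinθ, d + r cosθ).
Differentiating tanφ: φ̇ = rω(d cosθ + r)/(d² + r² + 2dr cosθ).
d² + r² + 2dr cosθ = |CA|² = 0.027642 m²;  d cosθ + r = +0.16072 m.
|ω_lever| = |0.0527·7.226·+0.16072| / 0.027642 = 2.2141 rad/s.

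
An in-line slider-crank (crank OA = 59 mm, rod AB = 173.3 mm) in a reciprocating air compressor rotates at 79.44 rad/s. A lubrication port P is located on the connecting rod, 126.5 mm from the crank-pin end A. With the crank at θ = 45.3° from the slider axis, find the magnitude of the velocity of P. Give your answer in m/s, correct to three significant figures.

4.03

ω = 79.44 rad/s.  Crank-pin speed |V_A| = rω = 4.687 m/s, perpendicular to OA.
Rod angle: sinφ = −(r/L) sinθ ⇒ φ = -14.004°; ω_rod = −rω cosθ/√(L²−r²sin²θ) = -19.606 rad/s.
V_P = V_A + ω_rod × AP, with AP = 0.1265 m along the rod.
Components: V_Px = −rω sinθ − a·ω_rod·sinφ = -3.9317 m/s;  V_Py = rω cosθ + a·ω_rod·cosφ = +0.8903 m/s.
|V_P| = √(V_Px² + V_Py²) = 4.0312 m/s.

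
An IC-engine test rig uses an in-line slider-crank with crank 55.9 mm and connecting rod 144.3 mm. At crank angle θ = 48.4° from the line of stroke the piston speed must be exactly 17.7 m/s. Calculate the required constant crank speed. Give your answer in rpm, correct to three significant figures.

For an in-line slider-crank, |v_piston| = rω|sinθ|·[1 + r cosθ/√(L² − r² sin²θ)].
With r = 0.0559 m, L = 0.1443 m, θ = 48.4°: the bracketed kinematic factor |dx/dθ| = 0.053035 m.
ω = v/|dx/dθ| = 17.7/0.053035 = 333.74 rad/s.
N = 60ω/(2π) = 3187 rpm.

3190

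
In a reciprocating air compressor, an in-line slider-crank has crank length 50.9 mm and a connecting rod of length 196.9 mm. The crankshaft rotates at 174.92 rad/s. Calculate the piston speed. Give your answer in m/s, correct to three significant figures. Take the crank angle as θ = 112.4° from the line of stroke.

ω = 174.9 rad/s
For an in-line slider-crank, x = r cosθ + √(L² − r² sin²θ), so v = −rω sinθ·[1 + r cosθ/√(L² − r² sin²θ)].
With r = 0.0509 m, L = 0.1969 m, θ = 112.4°: √(L² − r² sin²θ) = 0.19119 m.
v = −0.0509·174.9·0.92455·[1 + 0.0509·-0.38107/0.19119] = -7.3965 m/s.
|v| = 7.3965 m/s.

7.40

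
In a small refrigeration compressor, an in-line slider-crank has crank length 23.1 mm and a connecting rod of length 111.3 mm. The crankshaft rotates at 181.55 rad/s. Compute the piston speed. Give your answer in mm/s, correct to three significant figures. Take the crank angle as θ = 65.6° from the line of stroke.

ω = 181.6 rad/s
For an in-line slider-crank, x = r cosθ + √(L² − r² sin²θ), so v = −rω sinθ·[1 + r cosθ/√(L² − r² sin²θ)].
With r = 0.0231 m, L = 0.1113 m, θ = 65.6°: √(L² − r² sin²θ) = 0.10929 m.
v = −0.0231·181.6·0.91068·[1 + 0.0231·0.41310/0.10929] = -4.1527 m/s.
|v| = 4.1527 m/s = 4152.7 mm/s.

4150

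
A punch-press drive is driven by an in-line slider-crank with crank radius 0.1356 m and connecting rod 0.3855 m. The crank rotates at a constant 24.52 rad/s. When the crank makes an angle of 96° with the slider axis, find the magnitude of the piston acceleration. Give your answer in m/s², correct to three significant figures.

38.4

ω = 24.52 rad/s
x(θ) = r cosθ + √(L² − r² sin²θ); with ω constant, a = ω²·d²x/dθ².
d²x/dθ² = −r cosθ − r²(cos2θ)/√u − r⁴ sin²2θ/(4u^{3/2}),  u = L² − r² sin²θ = 0.130424 m².
Substituting r = 0.1356 m, L = 0.3855 m, θ = 96°: d²x/dθ² = +0.063898 m.
a = ω²·d²x/dθ² = (24.52)²·(+0.063898) = +38.418 m/s²;  |a| = 38.418 m/s².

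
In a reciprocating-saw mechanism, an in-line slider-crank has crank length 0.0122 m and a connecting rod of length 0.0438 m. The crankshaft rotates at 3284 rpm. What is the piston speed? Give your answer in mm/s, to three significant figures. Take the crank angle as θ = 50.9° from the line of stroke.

ω = 2π·3284/60 = 343.9 rad/s
For an in-line slider-crank, x = r cosθ + √(L² − r² sin²θ), so v = −rω sinθ·[1 + r cosθ/√(L² − r² sin²θ)].
With r = 0.0122 m, L = 0.0438 m, θ = 50.9°: √(L² − r² sin²θ) = 0.042764 m.
v = −0.0122·343.9·0.77605·[1 + 0.0122·0.63068/0.042764] = -3.8418 m/s.
|v| = 3.8418 m/s = 3841.8 mm/s.

3840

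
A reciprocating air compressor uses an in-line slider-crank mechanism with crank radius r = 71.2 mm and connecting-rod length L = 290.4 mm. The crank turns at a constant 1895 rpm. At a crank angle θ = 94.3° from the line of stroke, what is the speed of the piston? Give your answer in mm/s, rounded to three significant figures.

ω = 2π·1895/60 = 198.4 rad/s
For an in-line slider-crank, x = r cosθ + √(L² − r² sin²θ), so v = −rω sinθ·[1 + r cosθ/√(L² − r² sin²θ)].
With r = 0.0712 m, L = 0.2904 m, θ = 94.3°: √(L² − r² sin²θ) = 0.28159 m.
v = −0.0712·198.4·0.99719·[1 + 0.0712·-0.07498/0.28159] = -13.822 m/s.
|v| = 13.822 m/s = 13822 mm/s.

13800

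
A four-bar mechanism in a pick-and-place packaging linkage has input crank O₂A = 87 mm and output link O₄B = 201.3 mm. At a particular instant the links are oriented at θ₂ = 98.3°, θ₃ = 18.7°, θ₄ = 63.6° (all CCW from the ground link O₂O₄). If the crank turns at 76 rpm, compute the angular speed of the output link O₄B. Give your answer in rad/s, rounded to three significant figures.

ω₂ = 7.959 rad/s (from 76 rpm).
Differentiating the loop-closure r₂e^{iθ₂}+r₃e^{iθ₃}=r₁+r₄e^{iθ₄} gives r₂ω₂e^{iθ₂}+r₃ω₃e^{iθ₃}=r₄ω₄e^{iθ₄}.
Eliminating the other unknown: ω₄ = r₂ω₂ sin(θ₂−θ₃) / [r₄ sin(θ₄−θ₃)].
Numerator sine = +0.98357; denominator sine = +0.70587.
Result = 0.087·7.959·(+0.98357) / (0.2013·(+0.70587)) = +4.7929 rad/s; magnitude 4.7929 rad/s.

4.79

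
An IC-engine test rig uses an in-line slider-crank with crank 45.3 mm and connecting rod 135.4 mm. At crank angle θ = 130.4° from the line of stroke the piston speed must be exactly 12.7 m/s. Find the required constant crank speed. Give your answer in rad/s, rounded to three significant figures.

475

For an in-line slider-crank, |v_piston| = rω|sinθ|·[1 + r cosθ/√(L² − r² sin²θ)].
With r = 0.0453 m, L = 0.1354 m, θ = 130.4°: the bracketed kinematic factor |dx/dθ| = 0.026762 m.
ω = v/|dx/dθ| = 12.7/0.026762 = 474.55 rad/s.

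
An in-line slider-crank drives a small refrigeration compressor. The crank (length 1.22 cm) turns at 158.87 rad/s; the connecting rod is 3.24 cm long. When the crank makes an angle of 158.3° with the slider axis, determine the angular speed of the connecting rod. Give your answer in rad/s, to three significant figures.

56.1

ω = 158.9 rad/s
The rod makes angle φ with the slider axis where L sinφ = r sinθ; differentiating, L cosφ·φ̇ = r ω cosθ.
L cosφ = √(L² − r² sin²θ) = 0.032084 m.
|ω_rod| = r ω |cosθ| / √(L² − r² sin²θ) = 0.0122·158.9·0.92913/0.032084 = 56.129 rad/s.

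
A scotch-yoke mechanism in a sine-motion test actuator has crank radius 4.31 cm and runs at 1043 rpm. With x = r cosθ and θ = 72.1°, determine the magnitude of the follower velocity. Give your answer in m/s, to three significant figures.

ω = 109.2 rad/s (from 1043 rpm).
x = r cosθ ⇒ ẋ = −rω sinθ.
|v| = rω|sinθ| = 0.0431·109.2·|sin 72.1°| = 4.4796 m/s.

4.48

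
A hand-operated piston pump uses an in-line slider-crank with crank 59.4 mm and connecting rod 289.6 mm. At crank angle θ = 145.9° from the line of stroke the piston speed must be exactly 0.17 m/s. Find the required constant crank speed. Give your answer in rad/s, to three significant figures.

6.16

For an in-line slider-crank, |v_piston| = rω|sinθ|·[1 + r cosθ/√(L² − r² sin²θ)].
With r = 0.0594 m, L = 0.2896 m, θ = 145.9°: the bracketed kinematic factor |dx/dθ| = 0.027608 m.
ω = v/|dx/dθ| = 0.17/0.027608 = 6.1576 rad/s.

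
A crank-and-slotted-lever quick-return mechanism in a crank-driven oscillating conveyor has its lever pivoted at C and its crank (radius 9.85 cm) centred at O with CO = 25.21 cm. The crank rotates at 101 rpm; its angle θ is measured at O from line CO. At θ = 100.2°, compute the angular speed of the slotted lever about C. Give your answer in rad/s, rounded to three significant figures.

ω = 10.58 rad/s (from 101 rpm).
Crank pin A relative to C: A = (d + r cosθ, r sinθ); lever angle φ = atan2(r sinθ, d + r cosθ).
Differentiating tanφ: φ̇ = rω(d cosθ + r)/(d² + r² + 2dr cosθ).
d² + r² + 2dr cosθ = |CA|² = 0.064462 m²;  d cosθ + r = +0.053857 m.
|ω_lever| = |0.0985·10.58·+0.053857| / 0.064462 = 0.87041 rad/s.

0.870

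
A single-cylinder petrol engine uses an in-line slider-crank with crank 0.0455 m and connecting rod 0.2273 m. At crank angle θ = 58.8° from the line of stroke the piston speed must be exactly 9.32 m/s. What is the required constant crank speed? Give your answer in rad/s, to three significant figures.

217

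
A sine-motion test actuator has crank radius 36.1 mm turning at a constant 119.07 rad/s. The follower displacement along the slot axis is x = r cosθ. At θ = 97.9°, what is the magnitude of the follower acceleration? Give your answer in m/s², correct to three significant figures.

70.3

ω = 119.1 rad/s
x = r cosθ ⇒ ẍ = −rω² cosθ (ω constant).
|a| = rω²|cosθ| = 0.0361·(119.1)²·|cos 97.9°| = 70.346 m/s².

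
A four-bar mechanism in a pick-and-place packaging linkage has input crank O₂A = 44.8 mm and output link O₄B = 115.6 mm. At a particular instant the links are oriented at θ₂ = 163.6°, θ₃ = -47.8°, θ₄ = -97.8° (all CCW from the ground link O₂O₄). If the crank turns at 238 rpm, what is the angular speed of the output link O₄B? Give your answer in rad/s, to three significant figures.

ω₂ = 24.92 rad/s (from 238 rpm).
Differentiating the loop-closure r₂e^{iθ₂}+r₃e^{iθ₃}=r₁+r₄e^{iθ₄} gives r₂ω₂e^{iθ₂}+r₃ω₃e^{iθ₃}=r₄ω₄e^{iθ₄}.
Eliminating the other unknown: ω₄ = r₂ω₂ sin(θ₂−θ₃) / [r₄ sin(θ₄−θ₃)].
Numerator sine = -0.52101; denominator sine = -0.76604.
Result = 0.0448·24.92·(-0.52101) / (0.1156·(-0.76604)) = +6.5693 rad/s; magnitude 6.5693 rad/s.

6.57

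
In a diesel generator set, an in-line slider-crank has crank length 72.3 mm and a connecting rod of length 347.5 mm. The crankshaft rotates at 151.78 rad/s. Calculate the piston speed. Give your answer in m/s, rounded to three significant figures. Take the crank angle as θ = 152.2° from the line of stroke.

ω = 151.8 rad/s
For an in-line slider-crank, x = r cosθ + √(L² − r² sin²θ), so v = −rω sinθ·[1 + r cosθ/√(L² − r² sin²θ)].
With r = 0.0723 m, L = 0.3475 m, θ = 152.2°: √(L² − r² sin²θ) = 0.34586 m.
v = −0.0723·151.8·0.46639·[1 + 0.0723·-0.88458/0.34586] = -4.1716 m/s.
|v| = 4.1716 m/s.

4.17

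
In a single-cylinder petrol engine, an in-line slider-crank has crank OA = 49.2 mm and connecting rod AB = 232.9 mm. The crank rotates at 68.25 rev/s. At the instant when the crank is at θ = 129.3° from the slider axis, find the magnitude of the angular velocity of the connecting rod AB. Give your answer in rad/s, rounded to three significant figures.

58.2

ω = 428.8 rad/s (converted from 68.25 rev/s).
The rod makes angle φ with the slider axis where L sinφ = r sinθ; differentiating, L cosφ·φ̇ = r ω cosθ.
L cosφ = √(L² − r² sin²θ) = 0.22977 m.
|ω_rod| = r ω |cosθ| / √(L² − r² sin²θ) = 0.0492·428.8·0.63338/0.22977 = 58.16 rad/s.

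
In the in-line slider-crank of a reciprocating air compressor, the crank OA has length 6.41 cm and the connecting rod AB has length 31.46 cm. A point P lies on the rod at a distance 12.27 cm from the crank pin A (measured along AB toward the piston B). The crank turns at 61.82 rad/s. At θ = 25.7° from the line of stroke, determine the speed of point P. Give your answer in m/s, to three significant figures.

ω = 61.82 rad/s.  Crank-pin speed |V_A| = rω = 3.9627 m/s, perpendicular to OA.
Rod angle: sinφ = −(r/L) sinθ ⇒ φ = -5.069°; ω_rod = −rω cosθ/√(L²−r²sin²θ) = -11.394 rad/s.
V_P = V_A + ω_rod × AP, with AP = 0.1227 m along the rod.
Components: V_Px = −rω sinθ − a·ω_rod·sinφ = -1.842 m/s;  V_Py = rω cosθ + a·ω_rod·cosφ = +2.178 m/s.
|V_P| = √(V_Px² + V_Py²) = 2.8525 m/s.

2.85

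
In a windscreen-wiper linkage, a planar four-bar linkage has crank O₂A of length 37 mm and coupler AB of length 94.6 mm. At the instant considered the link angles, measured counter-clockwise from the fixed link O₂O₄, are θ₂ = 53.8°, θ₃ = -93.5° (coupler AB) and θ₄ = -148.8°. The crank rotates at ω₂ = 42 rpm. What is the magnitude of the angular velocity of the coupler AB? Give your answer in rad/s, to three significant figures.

ω₂ = 4.398 rad/s (from 42 rpm).
Differentiating the loop-closure r₂e^{iθ₂}+r₃e^{iθ₃}=r₁+r₄e^{iθ₄} gives r₂ω₂e^{iθ₂}+r₃ω₃e^{iθ₃}=r₄ω₄e^{iθ₄}.
Eliminating the other unknown: ω₃ = r₂ω₂ sin(θ₄−θ₂) / [r₃ sin(θ₃−θ₄)].
Numerator sine = +0.38430; denominator sine = +0.82214.
Result = 0.037·4.398·(+0.38430) / (0.0946·(+0.82214)) = +0.80409 rad/s; magnitude 0.80409 rad/s.

0.804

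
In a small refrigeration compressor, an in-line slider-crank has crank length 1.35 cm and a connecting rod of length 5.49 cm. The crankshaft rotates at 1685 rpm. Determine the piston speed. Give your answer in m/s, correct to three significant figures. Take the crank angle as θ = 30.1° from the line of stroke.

1.45

ω = 2π·1685/60 = 176.5 rad/s
For an in-line slider-crank, x = r cosθ + √(L² − r² sin²θ), so v = −rω sinθ·[1 + r cosθ/√(L² − r² sin²θ)].
With r = 0.0135 m, L = 0.0549 m, θ = 30.1°: √(L² − r² sin²θ) = 0.054481 m.
v = −0.0135·176.5·0.50151·[1 + 0.0135·0.86515/0.054481] = -1.4508 m/s.
|v| = 1.4508 m/s.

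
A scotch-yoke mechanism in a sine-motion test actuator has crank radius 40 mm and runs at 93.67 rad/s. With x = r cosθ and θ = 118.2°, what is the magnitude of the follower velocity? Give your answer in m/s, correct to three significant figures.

ω = 93.67 rad/s
x = r cosθ ⇒ ẋ = −rω sinθ.
|v| = rω|sinθ| = 0.04·93.67·|sin 118.2°| = 3.3021 m/s.

3.30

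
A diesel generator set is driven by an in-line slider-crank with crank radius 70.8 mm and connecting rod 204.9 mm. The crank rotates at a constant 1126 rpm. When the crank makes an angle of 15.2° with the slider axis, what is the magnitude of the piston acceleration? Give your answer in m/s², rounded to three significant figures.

ω = 2π·1126/60 = 117.9 rad/s
x(θ) = r cosθ + √(L² − r² sin²θ); with ω constant, a = ω²·d²x/dθ².
d²x/dθ² = −r cosθ − r²(cos2θ)/√u − r⁴ sin²2θ/(4u^{3/2}),  u = L² − r² sin²θ = 0.0416394 m².
Substituting r = 0.0708 m, L = 0.2049 m, θ = 15.2°: d²x/dθ² = -0.0897 m.
a = ω²·d²x/dθ² = (117.9)²·(-0.0897) = -1247.2 m/s²;  |a| = 1247.2 m/s².

1250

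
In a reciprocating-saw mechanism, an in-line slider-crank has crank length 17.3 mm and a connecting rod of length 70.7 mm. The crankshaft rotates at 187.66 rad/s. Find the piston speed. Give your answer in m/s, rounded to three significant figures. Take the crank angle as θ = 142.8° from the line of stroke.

ω = 187.7 rad/s
For an in-line slider-crank, x = r cosθ + √(L² − r² sin²θ), so v = −rω sinθ·[1 + r cosθ/√(L² − r² sin²θ)].
With r = 0.0173 m, L = 0.0707 m, θ = 142.8°: √(L² − r² sin²θ) = 0.069922 m.
v = −0.0173·187.7·0.60460·[1 + 0.0173·-0.79653/0.069922] = -1.576 m/s.
|v| = 1.576 m/s.

1.58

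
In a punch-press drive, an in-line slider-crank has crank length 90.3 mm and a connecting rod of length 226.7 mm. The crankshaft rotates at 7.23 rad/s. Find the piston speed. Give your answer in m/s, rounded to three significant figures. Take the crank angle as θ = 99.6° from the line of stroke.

ω = 7.23 rad/s
For an in-line slider-crank, x = r cosθ + √(L² − r² sin²θ), so v = −rω sinθ·[1 + r cosθ/√(L² − r² sin²θ)].
With r = 0.0903 m, L = 0.2267 m, θ = 99.6°: √(L² − r² sin²θ) = 0.20848 m.
v = −0.0903·7.23·0.98600·[1 + 0.0903·-0.16677/0.20848] = -0.59723 m/s.
|v| = 0.59723 m/s.

0.597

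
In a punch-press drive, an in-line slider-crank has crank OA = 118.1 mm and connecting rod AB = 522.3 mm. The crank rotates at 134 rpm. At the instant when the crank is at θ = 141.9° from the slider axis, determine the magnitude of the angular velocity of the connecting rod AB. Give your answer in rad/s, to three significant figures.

2.52

ω = 14.03 rad/s (converted from 134 rpm).
The rod makes angle φ with the slider axis where L sinφ = r sinθ; differentiating, L cosφ·φ̇ = r ω cosθ.
L cosφ = √(L² − r² sin²θ) = 0.51719 m.
|ω_rod| = r ω |cosθ| / √(L² − r² sin²θ) = 0.1181·14.03·0.78694/0.51719 = 2.5216 rad/s.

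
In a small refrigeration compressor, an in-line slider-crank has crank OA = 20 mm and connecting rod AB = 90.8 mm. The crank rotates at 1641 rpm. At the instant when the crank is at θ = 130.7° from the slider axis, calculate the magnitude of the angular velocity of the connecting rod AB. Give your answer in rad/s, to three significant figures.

25.0

ω = 171.8 rad/s (converted from 1641 rpm).
The rod makes angle φ with the slider axis where L sinφ = r sinθ; differentiating, L cosφ·φ̇ = r ω cosθ.
L cosφ = √(L² − r² sin²θ) = 0.089525 m.
|ω_rod| = r ω |cosθ| / √(L² − r² sin²θ) = 0.02·171.8·0.65210/0.089525 = 25.034 rad/s.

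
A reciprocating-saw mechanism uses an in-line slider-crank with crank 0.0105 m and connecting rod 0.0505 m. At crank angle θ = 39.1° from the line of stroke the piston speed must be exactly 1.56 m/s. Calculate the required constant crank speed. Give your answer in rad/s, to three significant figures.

203

For an in-line slider-crank, |v_piston| = rω|sinθ|·[1 + r cosθ/√(L² − r² sin²θ)].
With r = 0.0105 m, L = 0.0505 m, θ = 39.1°: the bracketed kinematic factor |dx/dθ| = 0.0076999 m.
ω = v/|dx/dθ| = 1.56/0.0076999 = 202.6 rad/s.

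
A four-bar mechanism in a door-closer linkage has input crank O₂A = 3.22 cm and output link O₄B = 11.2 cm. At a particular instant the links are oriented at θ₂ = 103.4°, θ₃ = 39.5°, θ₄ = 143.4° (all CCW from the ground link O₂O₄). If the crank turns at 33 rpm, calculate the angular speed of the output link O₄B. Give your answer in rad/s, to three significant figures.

0.919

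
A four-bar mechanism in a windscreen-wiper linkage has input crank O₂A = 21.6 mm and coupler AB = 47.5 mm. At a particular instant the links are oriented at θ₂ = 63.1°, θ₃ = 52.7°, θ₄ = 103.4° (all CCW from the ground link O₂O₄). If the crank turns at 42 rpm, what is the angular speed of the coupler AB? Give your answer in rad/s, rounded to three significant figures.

ω₂ = 4.398 rad/s (from 42 rpm).
Differentiating the loop-closure r₂e^{iθ₂}+r₃e^{iθ₃}=r₁+r₄e^{iθ₄} gives r₂ω₂e^{iθ₂}+r₃ω₃e^{iθ₃}=r₄ω₄e^{iθ₄}.
Eliminating the other unknown: ω₃ = r₂ω₂ sin(θ₄−θ₂) / [r₃ sin(θ₃−θ₄)].
Numerator sine = +0.64679; denominator sine = -0.77384.
Result = 0.0216·4.398·(+0.64679) / (0.0475·(-0.77384)) = -1.6717 rad/s; magnitude 1.6717 rad/s.

1.67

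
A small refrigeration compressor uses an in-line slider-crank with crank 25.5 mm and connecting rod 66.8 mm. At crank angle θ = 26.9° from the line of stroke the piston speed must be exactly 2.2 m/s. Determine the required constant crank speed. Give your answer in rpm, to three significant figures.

For an in-line slider-crank, |v_piston| = rω|sinθ|·[1 + r cosθ/√(L² − r² sin²θ)].
With r = 0.0255 m, L = 0.0668 m, θ = 26.9°: the bracketed kinematic factor |dx/dθ| = 0.015525 m.
ω = v/|dx/dθ| = 2.2/0.015525 = 141.71 rad/s.
N = 60ω/(2π) = 1353.2 rpm.

1350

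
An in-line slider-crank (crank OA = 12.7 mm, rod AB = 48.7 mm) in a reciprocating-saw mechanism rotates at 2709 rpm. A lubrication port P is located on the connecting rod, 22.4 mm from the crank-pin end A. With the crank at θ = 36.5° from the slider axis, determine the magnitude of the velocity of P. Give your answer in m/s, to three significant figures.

2.82

ω = 283.7 rad/s.  Crank-pin speed |V_A| = rω = 3.6028 m/s, perpendicular to OA.
Rod angle: sinφ = −(r/L) sinθ ⇒ φ = -8.924°; ω_rod = −rω cosθ/√(L²−r²sin²θ) = -60.198 rad/s.
V_P = V_A + ω_rod × AP, with AP = 0.0224 m along the rod.
Components: V_Px = −rω sinθ − a·ω_rod·sinφ = -2.3522 m/s;  V_Py = rω cosθ + a·ω_rod·cosφ = +1.564 m/s.
|V_P| = √(V_Px² + V_Py²) = 2.8247 m/s.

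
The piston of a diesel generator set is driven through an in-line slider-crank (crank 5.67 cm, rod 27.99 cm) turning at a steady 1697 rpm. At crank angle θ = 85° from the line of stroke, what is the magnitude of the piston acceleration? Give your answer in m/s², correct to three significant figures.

209

ω = 2π·1697/60 = 177.7 rad/s
x(θ) = r cosθ + √(L² − r² sin²θ); with ω constant, a = ω²·d²x/dθ².
d²x/dθ² = −r cosθ − r²(cos2θ)/√u − r⁴ sin²2θ/(4u^{3/2}),  u = L² − r² sin²θ = 0.0751535 m².
Substituting r = 0.0567 m, L = 0.2799 m, θ = 85°: d²x/dθ² = +0.0066034 m.
a = ω²·d²x/dθ² = (177.7)²·(+0.0066034) = +208.54 m/s²;  |a| = 208.54 m/s².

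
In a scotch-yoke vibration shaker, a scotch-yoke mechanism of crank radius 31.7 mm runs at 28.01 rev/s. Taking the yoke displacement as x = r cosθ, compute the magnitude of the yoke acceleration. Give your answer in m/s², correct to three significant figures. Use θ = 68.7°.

ω = 176 rad/s (from 28.01 rev/s).
x = r cosθ ⇒ ẍ = −rω² cosθ (ω constant).
|a| = rω²|cosθ| = 0.0317·(176)²·|cos 68.7°| = 356.66 m/s².

357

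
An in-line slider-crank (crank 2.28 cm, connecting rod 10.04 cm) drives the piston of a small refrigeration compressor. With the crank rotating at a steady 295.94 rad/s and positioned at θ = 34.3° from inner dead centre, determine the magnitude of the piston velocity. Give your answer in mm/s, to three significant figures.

ω = 295.9 rad/s
For an in-line slider-crank, x = r cosθ + √(L² − r² sin²θ), so v = −rω sinθ·[1 + r cosθ/√(L² − r² sin²θ)].
With r = 0.0228 m, L = 0.1004 m, θ = 34.3°: √(L² − r² sin²θ) = 0.099574 m.
v = −0.0228·295.9·0.56353·[1 + 0.0228·0.82610/0.099574] = -4.5216 m/s.
|v| = 4.5216 m/s = 4521.6 mm/s.

4520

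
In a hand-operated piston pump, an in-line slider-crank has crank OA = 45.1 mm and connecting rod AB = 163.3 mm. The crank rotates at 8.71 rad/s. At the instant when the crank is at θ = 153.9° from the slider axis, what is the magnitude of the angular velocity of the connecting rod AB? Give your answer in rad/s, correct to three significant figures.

ω = 8.71 rad/s
The rod makes angle φ with the slider axis where L sinφ = r sinθ; differentiating, L cosφ·φ̇ = r ω cosθ.
L cosφ = √(L² − r² sin²θ) = 0.16209 m.
|ω_rod| = r ω |cosθ| / √(L² − r² sin²θ) = 0.0451·8.71·0.89803/0.16209 = 2.1763 rad/s.

2.18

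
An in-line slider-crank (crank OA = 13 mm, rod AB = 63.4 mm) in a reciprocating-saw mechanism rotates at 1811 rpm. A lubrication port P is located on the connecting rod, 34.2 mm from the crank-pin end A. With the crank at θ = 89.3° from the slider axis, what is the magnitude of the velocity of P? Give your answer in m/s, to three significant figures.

2.47

ω = 189.6 rad/s.  Crank-pin speed |V_A| = rω = 2.4654 m/s, perpendicular to OA.
Rod angle: sinφ = −(r/L) sinθ ⇒ φ = -11.831°; ω_rod = −rω cosθ/√(L²−r²sin²θ) = -0.48539 rad/s.
V_P = V_A + ω_rod × AP, with AP = 0.0342 m along the rod.
Components: V_Px = −rω sinθ − a·ω_rod·sinφ = -2.4686 m/s;  V_Py = rω cosθ + a·ω_rod·cosφ = +0.013872 m/s.
|V_P| = √(V_Px² + V_Py²) = 2.4687 m/s.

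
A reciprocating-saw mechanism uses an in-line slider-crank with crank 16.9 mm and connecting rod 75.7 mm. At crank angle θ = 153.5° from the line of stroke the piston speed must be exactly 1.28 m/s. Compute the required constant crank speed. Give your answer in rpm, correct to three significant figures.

2030

For an in-line slider-crank, |v_piston| = rω|sinθ|·[1 + r cosθ/√(L² − r² sin²θ)].
With r = 0.0169 m, L = 0.0757 m, θ = 153.5°: the bracketed kinematic factor |dx/dθ| = 0.0060266 m.
ω = v/|dx/dθ| = 1.28/0.0060266 = 212.39 rad/s.
N = 60ω/(2π) = 2028.2 rpm.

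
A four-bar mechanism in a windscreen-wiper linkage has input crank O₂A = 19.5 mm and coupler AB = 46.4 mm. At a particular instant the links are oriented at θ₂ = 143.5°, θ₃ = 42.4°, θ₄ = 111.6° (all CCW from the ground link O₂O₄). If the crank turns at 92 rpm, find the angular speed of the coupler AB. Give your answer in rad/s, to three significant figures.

ω₂ = 9.634 rad/s (from 92 rpm).
Differentiating the loop-closure r₂e^{iθ₂}+r₃e^{iθ₃}=r₁+r₄e^{iθ₄} gives r₂ω₂e^{iθ₂}+r₃ω₃e^{iθ₃}=r₄ω₄e^{iθ₄}.
Eliminating the other unknown: ω₃ = r₂ω₂ sin(θ₄−θ₂) / [r₃ sin(θ₃−θ₄)].
Numerator sine = -0.52844; denominator sine = -0.93483.
Result = 0.0195·9.634·(-0.52844) / (0.0464·(-0.93483)) = +2.2887 rad/s; magnitude 2.2887 rad/s.

2.29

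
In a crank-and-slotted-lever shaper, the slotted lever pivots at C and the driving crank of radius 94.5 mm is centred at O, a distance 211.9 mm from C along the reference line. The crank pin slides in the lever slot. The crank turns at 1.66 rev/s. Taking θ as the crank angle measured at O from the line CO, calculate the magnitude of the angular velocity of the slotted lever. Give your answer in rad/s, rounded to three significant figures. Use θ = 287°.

ω = 10.43 rad/s (from 1.66 rev/s).
Crank pin A relative to C: A = (d + r cosθ, r sinθ); lever angle φ = atan2(r sinθ, d + r cosθ).
Differentiating tanφ: φ̇ = rω(d cosθ + r)/(d² + r² + 2dr cosθ).
d² + r² + 2dr cosθ = |CA|² = 0.0655411 m²;  d cosθ + r = +0.15645 m.
|ω_lever| = |0.0945·10.43·+0.15645| / 0.0655411 = 2.3528 rad/s.

2.35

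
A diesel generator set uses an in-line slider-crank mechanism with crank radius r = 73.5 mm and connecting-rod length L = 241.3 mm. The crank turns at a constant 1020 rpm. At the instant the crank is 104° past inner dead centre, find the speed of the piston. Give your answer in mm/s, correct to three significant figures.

7030

ω = 2π·1020/60 = 106.8 rad/s
For an in-line slider-crank, x = r cosθ + √(L² − r² sin²θ), so v = −rω sinθ·[1 + r cosθ/√(L² − r² sin²θ)].
With r = 0.0735 m, L = 0.2413 m, θ = 104°: √(L² − r² sin²θ) = 0.23052 m.
v = −0.0735·106.8·0.97030·[1 + 0.0735·-0.24192/0.23052] = -7.03 m/s.
|v| = 7.03 m/s = 7030 mm/s.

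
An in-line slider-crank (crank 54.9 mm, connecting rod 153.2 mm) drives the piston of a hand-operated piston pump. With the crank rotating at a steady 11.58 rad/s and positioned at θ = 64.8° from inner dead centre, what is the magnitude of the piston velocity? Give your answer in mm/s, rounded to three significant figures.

668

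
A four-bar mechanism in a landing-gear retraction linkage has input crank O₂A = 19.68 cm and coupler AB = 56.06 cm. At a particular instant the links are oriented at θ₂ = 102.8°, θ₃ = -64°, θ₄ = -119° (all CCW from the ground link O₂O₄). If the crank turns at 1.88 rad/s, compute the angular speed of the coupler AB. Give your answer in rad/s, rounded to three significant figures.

0.537

ω₂ = 1.88 rad/s
Differentiating the loop-closure r₂e^{iθ₂}+r₃e^{iθ₃}=r₁+r₄e^{iθ₄} gives r₂ω₂e^{iθ₂}+r₃ω₃e^{iθ₃}=r₄ω₄e^{iθ₄}.
Eliminating the other unknown: ω₃ = r₂ω₂ sin(θ₄−θ₂) / [r₃ sin(θ₃−θ₄)].
Numerator sine = +0.66653; denominator sine = +0.81915.
Result = 0.1968·1.88·(+0.66653) / (0.5606·(+0.81915)) = +0.53702 rad/s; magnitude 0.53702 rad/s.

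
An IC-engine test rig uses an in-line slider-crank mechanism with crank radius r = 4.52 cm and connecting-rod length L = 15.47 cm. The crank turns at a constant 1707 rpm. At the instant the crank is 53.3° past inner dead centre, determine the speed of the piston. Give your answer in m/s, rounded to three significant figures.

7.64

ω = 2π·1707/60 = 178.8 rad/s
For an in-line slider-crank, x = r cosθ + √(L² − r² sin²θ), so v = −rω sinθ·[1 + r cosθ/√(L² − r² sin²θ)].
With r = 0.0452 m, L = 0.1547 m, θ = 53.3°: √(L² − r² sin²θ) = 0.1504 m.
v = −0.0452·178.8·0.80178·[1 + 0.0452·0.59763/0.1504] = -7.6417 m/s.
|v| = 7.6417 m/s.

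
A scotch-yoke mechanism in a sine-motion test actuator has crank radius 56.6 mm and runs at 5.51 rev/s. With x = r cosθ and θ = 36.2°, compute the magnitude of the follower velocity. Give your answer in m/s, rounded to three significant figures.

1.16

ω = 34.62 rad/s (from 5.51 rev/s).
x = r cosθ ⇒ ẋ = −rω sinθ.
|v| = rω|sinθ| = 0.0566·34.62·|sin 36.2°| = 1.1573 m/s.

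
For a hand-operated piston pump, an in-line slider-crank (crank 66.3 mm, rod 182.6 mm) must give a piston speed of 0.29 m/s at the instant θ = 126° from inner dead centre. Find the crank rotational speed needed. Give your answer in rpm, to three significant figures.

For an in-line slider-crank, |v_piston| = rω|sinθ|·[1 + r cosθ/√(L² − r² sin²θ)].
With r = 0.0663 m, L = 0.1826 m, θ = 126°: the bracketed kinematic factor |dx/dθ| = 0.041662 m.
ω = v/|dx/dθ| = 0.29/0.041662 = 6.9607 rad/s.
N = 60ω/(2π) = 66.47 rpm.

66.5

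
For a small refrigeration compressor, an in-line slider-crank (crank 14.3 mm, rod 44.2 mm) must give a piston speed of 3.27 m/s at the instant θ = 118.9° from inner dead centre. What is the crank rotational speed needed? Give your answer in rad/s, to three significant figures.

For an in-line slider-crank, |v_piston| = rω|sinθ|·[1 + r cosθ/√(L² − r² sin²θ)].
With r = 0.0143 m, L = 0.0442 m, θ = 118.9°: the bracketed kinematic factor |dx/dθ| = 0.010478 m.
ω = v/|dx/dθ| = 3.27/0.010478 = 312.08 rad/s.

312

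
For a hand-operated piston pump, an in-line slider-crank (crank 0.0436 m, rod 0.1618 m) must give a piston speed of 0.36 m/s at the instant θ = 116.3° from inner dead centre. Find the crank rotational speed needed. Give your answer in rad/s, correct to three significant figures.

For an in-line slider-crank, |v_piston| = rω|sinθ|·[1 + r cosθ/√(L² − r² sin²θ)].
With r = 0.0436 m, L = 0.1618 m, θ = 116.3°: the bracketed kinematic factor |dx/dθ| = 0.034278 m.
ω = v/|dx/dθ| = 0.36/0.034278 = 10.502 rad/s.

10.5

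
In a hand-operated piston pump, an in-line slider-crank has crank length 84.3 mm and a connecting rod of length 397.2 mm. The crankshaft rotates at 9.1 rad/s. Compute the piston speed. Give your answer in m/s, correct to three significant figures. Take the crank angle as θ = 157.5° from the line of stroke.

0.236

ω = 9.1 rad/s
For an in-line slider-crank, x = r cosθ + √(L² − r² sin²θ), so v = −rω sinθ·[1 + r cosθ/√(L² − r² sin²θ)].
With r = 0.0843 m, L = 0.3972 m, θ = 157.5°: √(L² − r² sin²θ) = 0.39589 m.
v = −0.0843·9.1·0.38268·[1 + 0.0843·-0.92388/0.39589] = -0.23581 m/s.
|v| = 0.23581 m/s.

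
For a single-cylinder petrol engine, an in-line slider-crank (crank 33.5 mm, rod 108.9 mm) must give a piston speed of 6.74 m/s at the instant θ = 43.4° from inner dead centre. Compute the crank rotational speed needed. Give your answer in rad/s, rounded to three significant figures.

For an in-line slider-crank, |v_piston| = rω|sinθ|·[1 + r cosθ/√(L² − r² sin²θ)].
With r = 0.0335 m, L = 0.1089 m, θ = 43.4°: the bracketed kinematic factor |dx/dθ| = 0.028281 m.
ω = v/|dx/dθ| = 6.74/0.028281 = 238.32 rad/s.

238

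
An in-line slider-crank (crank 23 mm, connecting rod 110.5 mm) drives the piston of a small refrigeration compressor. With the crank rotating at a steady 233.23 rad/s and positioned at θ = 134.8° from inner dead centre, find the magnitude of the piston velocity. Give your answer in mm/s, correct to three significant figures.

ω = 233.2 rad/s
For an in-line slider-crank, x = r cosθ + √(L² − r² sin²θ), so v = −rω sinθ·[1 + r cosθ/√(L² − r² sin²θ)].
With r = 0.023 m, L = 0.1105 m, θ = 134.8°: √(L² − r² sin²θ) = 0.10929 m.
v = −0.023·233.2·0.70957·[1 + 0.023·-0.70463/0.10929] = -3.2419 m/s.
|v| = 3.2419 m/s = 3241.9 mm/s.

3240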